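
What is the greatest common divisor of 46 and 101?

1

gcd(101, 46) = 1  (101 = 2×46 + 9, 46 = 5×9 + 1, 9 = 9×1).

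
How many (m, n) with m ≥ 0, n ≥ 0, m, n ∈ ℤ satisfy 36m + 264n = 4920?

gcd(264, 36) = 12.
By Bézout, 36*(-7) + 264*(1) = 12.
One solution: (12, 17).
General: m = 12 + 22t, n = 17 - 3t.
m ≥ 0 ⇒ t ≥ 0; n ≥ 0 ⇒ t ≤ 5. So t ∈ [0, 5]: 6 solutions.

6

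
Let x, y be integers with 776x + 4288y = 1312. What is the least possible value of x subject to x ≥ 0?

gcd(4288, 776) = 8  (4288 = 5·776 + 408, 776 = 1·408 + 368, 408 = 1·368 + 40, 368 = 9·40 + 8, 40 = 5·8).
8 divides 1312, so solutions exist.
Back-substituting, 776·(105) + 4288·(-19) = 8.
Scale by 1312/8 = 164: (x₀, y₀) = (17220, -3116).
General solution: x = 17220 + 536t, y = -3116 - 97t for integer t.
x ≥ 0: smallest is 17220 mod 536 = 68 (at t = -32), with y = -12.

68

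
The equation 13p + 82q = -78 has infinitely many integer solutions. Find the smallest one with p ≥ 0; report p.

gcd(82, 13) = 1.
1 divides -78, so solutions exist.
By Bézout, 13×(19) + 82×(-3) = 1.
Scale by -78/1 = -78: (p₀, q₀) = (-1482, 234).
General solution: p = -1482 + 82t, q = 234 - 13t for integer t.
p ≥ 0: smallest is -1482 mod 82 = 76 (at t = 19), with q = -13.

76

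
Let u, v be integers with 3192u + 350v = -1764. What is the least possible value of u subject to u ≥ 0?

gcd(3192, 350):
  3192 = 9×350 + 42
  350 = 8×42 + 14
  42 = 3×14
so gcd(3192, 350) = 14.
14 divides -1764, so solutions exist.
Back-substitute for Bézout coefficients:
  14 = 350 - 8×42
  ... = 3192×(-8) + 350×(73)
Scale by -1764/14 = -126: (u₀, v₀) = (1008, -9198).
General solution: u = 1008 + 25t, v = -9198 - 228t for integer t.
u ≥ 0: smallest is 1008 mod 25 = 8 (at t = -40), with v = -78.

8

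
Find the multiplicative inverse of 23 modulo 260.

gcd(260, 23):
  260 = 11·23 + 7
  23 = 3·7 + 2
  7 = 3·2 + 1
  2 = 2·1
so gcd(260, 23) = 1.
Back-substitute for Bézout coefficients:
  1 = 7 - 3·2
  ... = 23·(-113) + 260·(10)
So 23·-113 ≡ 1 (mod 260), and -113 mod 260 = 147.

147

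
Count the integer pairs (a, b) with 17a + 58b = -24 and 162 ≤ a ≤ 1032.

15

gcd(58, 17) = 1.
By Bézout, 17×(-17) + 58×(5) = 1.
Particular solution: (2, -1).
General solution: a = 2 + 58t, b = -1 - 17t for integer t.
162 ≤ 2 + 58t ≤ 1032 gives t ∈ [3, 17], which is 15 values.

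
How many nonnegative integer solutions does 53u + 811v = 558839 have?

gcd(811, 53) = 1.
By Bézout, 53*(-153) + 811*(10) = 1.
One solution: (552, 653).
General: u = 552 + 811t, v = 653 - 53t.
u ≥ 0 ⇒ t ≥ 0; v ≥ 0 ⇒ t ≤ 12. So t ∈ [0, 12]: 13 solutions.

13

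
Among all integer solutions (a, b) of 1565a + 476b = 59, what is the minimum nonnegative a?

gcd(1565, 476):
  1565 = 3·476 + 137
  476 = 3·137 + 65
  137 = 2·65 + 7
  65 = 9·7 + 2
  7 = 3·2 + 1
  2 = 2·1
so gcd(1565, 476) = 1.
1 divides 59, so solutions exist.
Back-substitute for Bézout coefficients:
  1 = 7 - 3·2
  ... = 1565·(205) + 476·(-674)
Scale by 59/1 = 59: (a₀, b₀) = (12095, -39766).
General solution: a = 12095 + 476t, b = -39766 - 1565t for integer t.
a ≥ 0: smallest is 12095 mod 476 = 195 (at t = -25), with b = -641.

195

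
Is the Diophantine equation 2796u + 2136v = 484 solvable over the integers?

gcd(2796, 2136):
  2796 = 1×2136 + 660
  2136 = 3×660 + 156
  660 = 4×156 + 36
  156 = 4×36 + 12
  36 = 3×12
so gcd(2796, 2136) = 12.
12 does not divide 484 (remainder 4), so no integer solutions.

no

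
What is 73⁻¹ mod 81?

gcd(81, 73) = 1  (81 = 1·73 + 8, 73 = 9·8 + 1, 8 = 8·1).
Back-substituting, 73·(10) + 81·(-9) = 1.
So 73·10 ≡ 1 (mod 81), and 10 mod 81 = 10.

10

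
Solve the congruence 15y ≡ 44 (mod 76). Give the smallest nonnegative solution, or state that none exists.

8

gcd(76, 15):
  76 = 5·15 + 1
  15 = 15·1
so gcd(76, 15) = 1.
1 divides 44, so solutions exist.
Back-substitute for Bézout coefficients:
  1 = 76 - 5·15
  ... = 15·(-5) + 76·(1)
So 15·(-5) ≡ 1 (mod 76); multiply by 44: y ≡ -220 (mod 76).
Smallest nonnegative: y = -220 mod 76 = 8.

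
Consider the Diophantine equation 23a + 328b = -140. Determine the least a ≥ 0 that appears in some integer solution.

gcd(328, 23):
  328 = 14×23 + 6
  23 = 3×6 + 5
  6 = 1×5 + 1
  5 = 5×1
so gcd(328, 23) = 1.
1 divides -140, so solutions exist.
Back-substitute for Bézout coefficients:
  1 = 6 - 1×5
  ... = 23×(-57) + 328×(4)
Scale by -140/1 = -140: (a₀, b₀) = (7980, -560).
General solution: a = 7980 + 328t, b = -560 - 23t for integer t.
a ≥ 0: smallest is 7980 mod 328 = 108 (at t = -24), with b = -8.

108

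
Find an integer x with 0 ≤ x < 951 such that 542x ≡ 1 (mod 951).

gcd(951, 542) = 1.
By Bézout, 542·(-286) + 951·(163) = 1.
So 542·-286 ≡ 1 (mod 951), and -286 mod 951 = 665.

665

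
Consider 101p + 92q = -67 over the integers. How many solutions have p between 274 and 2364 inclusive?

gcd(101, 92) = 1.
By Bézout, 101·(41) + 92·(-45) = 1.
Particular solution: (13, -15).
General solution: p = 13 + 92t, q = -15 - 101t for integer t.
274 ≤ 13 + 92t ≤ 2364 gives t ∈ [3, 25], which is 23 values.

23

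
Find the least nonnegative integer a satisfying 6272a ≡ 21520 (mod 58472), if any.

1551

gcd(58472, 6272) = 8.
8 divides 21520, so solutions exist.
By Bézout, 6272·(2340) + 58472·(-251) = 8.
So 6272·(2340) ≡ 8 (mod 58472); multiply by 2690: a ≡ 6294600 (mod 7309).
Smallest nonnegative: a = 6294600 mod 7309 = 1551.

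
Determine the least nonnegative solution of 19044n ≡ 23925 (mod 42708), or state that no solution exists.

no solution

gcd(42708, 19044) = 12.
12 does not divide 23925, so the congruence has no solution.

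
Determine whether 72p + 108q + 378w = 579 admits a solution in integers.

gcd(108, 72) = 36.
gcd(36, 378) = 18.
18 does not divide 579 (remainder 3), so no integer solutions.

no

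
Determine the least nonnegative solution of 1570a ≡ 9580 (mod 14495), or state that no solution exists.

1114

gcd(14495, 1570) = 5.
5 divides 9580, so solutions exist.
By Bézout, 1570×(397) + 14495×(-43) = 5.
So 1570×(397) ≡ 5 (mod 14495); multiply by 1916: a ≡ 760652 (mod 2899).
Smallest nonnegative: a = 760652 mod 2899 = 1114.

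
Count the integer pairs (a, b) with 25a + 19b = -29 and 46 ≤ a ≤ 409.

gcd(25, 19) = 1.
By Bézout, 25*(-3) + 19*(4) = 1.
Particular solution: (11, -16).
General solution: a = 11 + 19t, b = -16 - 25t for integer t.
46 ≤ 11 + 19t ≤ 409 gives t ∈ [2, 20], which is 19 values.

19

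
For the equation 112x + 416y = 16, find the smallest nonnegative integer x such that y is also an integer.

15

gcd(416, 112):
  416 = 3·112 + 80
  112 = 1·80 + 32
  80 = 2·32 + 16
  32 = 2·16
so gcd(416, 112) = 16.
16 divides 16, so solutions exist.
Back-substitute for Bézout coefficients:
  16 = 80 - 2·32
  ... = 112·(-11) + 416·(3)
Scale by 16/16 = 1: (x₀, y₀) = (-11, 3).
General solution: x = -11 + 26t, y = 3 - 7t for integer t.
x ≥ 0: smallest is -11 mod 26 = 15 (at t = 1), with y = -4.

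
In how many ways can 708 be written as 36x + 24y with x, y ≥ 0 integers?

10

gcd(36, 24) = 12.
By Bézout, 36*(1) + 24*(-1) = 12.
One solution: (1, 28).
General: x = 1 + 2t, y = 28 - 3t.
x ≥ 0 ⇒ t ≥ 0; y ≥ 0 ⇒ t ≤ 9. So t ∈ [0, 9]: 10 solutions.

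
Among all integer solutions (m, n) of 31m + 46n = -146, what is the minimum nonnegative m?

22

gcd(46, 31) = 1.
1 divides -146, so solutions exist.
By Bézout, 31*(3) + 46*(-2) = 1.
Scale by -146/1 = -146: (m₀, n₀) = (-438, 292).
General solution: m = -438 + 46t, n = 292 - 31t for integer t.
m ≥ 0: smallest is -438 mod 46 = 22 (at t = 10), with n = -18.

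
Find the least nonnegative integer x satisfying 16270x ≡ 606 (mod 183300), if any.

gcd(183300, 16270):
  183300 = 11*16270 + 4330
  16270 = 3*4330 + 3280
  4330 = 1*3280 + 1050
  3280 = 3*1050 + 130
  1050 = 8*130 + 10
  130 = 13*10
so gcd(183300, 16270) = 10.
10 does not divide 606, so the congruence has no solution.

no solution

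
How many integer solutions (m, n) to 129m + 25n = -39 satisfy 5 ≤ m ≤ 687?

28

gcd(129, 25) = 1.
By Bézout, 129·(-6) + 25·(31) = 1.
Particular solution: (9, -48).
General solution: m = 9 + 25t, n = -48 - 129t for integer t.
5 ≤ 9 + 25t ≤ 687 gives t ∈ [0, 27], which is 28 values.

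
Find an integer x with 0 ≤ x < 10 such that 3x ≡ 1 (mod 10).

7

gcd(10, 3):
  10 = 3·3 + 1
  3 = 3·1
so gcd(10, 3) = 1.
Back-substitute for Bézout coefficients:
  1 = 10 - 3·3
  ... = 3·(-3) + 10·(1)
So 3·-3 ≡ 1 (mod 10), and -3 mod 10 = 7.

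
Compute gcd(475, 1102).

19

gcd(1102, 475):
  1102 = 2*475 + 152
  475 = 3*152 + 19
  152 = 8*19
so gcd(1102, 475) = 19.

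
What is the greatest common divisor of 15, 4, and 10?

gcd(15, 4) = 1  (15 = 3·4 + 3, 4 = 1·3 + 1, 3 = 3·1).
gcd(1, 10) = 1.

1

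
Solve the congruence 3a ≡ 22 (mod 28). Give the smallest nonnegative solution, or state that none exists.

gcd(28, 3) = 1.
1 divides 22, so solutions exist.
By Bézout, 3*(-9) + 28*(1) = 1.
So 3*(-9) ≡ 1 (mod 28); multiply by 22: a ≡ -198 (mod 28).
Smallest nonnegative: a = -198 mod 28 = 26.

26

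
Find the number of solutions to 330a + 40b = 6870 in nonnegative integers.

5

gcd(330, 40) = 10  (330 = 8×40 + 10, 40 = 4×10).
Back-substituting, 330×(1) + 40×(-8) = 10.
Scale by 687: one solution is (687, -5496). Reduce a mod 4: (3, 147).
General: a = 3 + 4t, b = 147 - 33t.
a ≥ 0 ⇒ t ≥ 0; b ≥ 0 ⇒ t ≤ 4. So t ∈ [0, 4]: 5 solutions.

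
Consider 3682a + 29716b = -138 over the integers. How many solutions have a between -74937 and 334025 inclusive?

27

gcd(29716, 3682):
  29716 = 8·3682 + 260
  3682 = 14·260 + 42
  260 = 6·42 + 8
  42 = 5·8 + 2
  8 = 4·2
so gcd(29716, 3682) = 2.
Back-substitute for Bézout coefficients:
  2 = 42 - 5·8
  ... = 3682·(3543) + 29716·(-439)
Scale by -69: particular solution (-244467, 30291); reduce a mod 14858: (8119, -1006).
General solution: a = 8119 + 14858t, b = -1006 - 1841t for integer t.
-74937 ≤ 8119 + 14858t ≤ 334025 gives t ∈ [-5, 21], which is 27 values.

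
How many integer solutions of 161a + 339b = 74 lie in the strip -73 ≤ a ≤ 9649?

29

gcd(339, 161):
  339 = 2×161 + 17
  161 = 9×17 + 8
  17 = 2×8 + 1
  8 = 8×1
so gcd(339, 161) = 1.
Back-substitute for Bézout coefficients:
  1 = 17 - 2×8
  ... = 161×(-40) + 339×(19)
Scale by 74: particular solution (-2960, 1406); reduce a mod 339: (91, -43).
General solution: a = 91 + 339t, b = -43 - 161t for integer t.
-73 ≤ 91 + 339t ≤ 9649 gives t ∈ [0, 28], which is 29 values.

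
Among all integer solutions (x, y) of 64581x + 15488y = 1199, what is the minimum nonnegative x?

gcd(64581, 15488) = 11  (64581 = 4*15488 + 2629, 15488 = 5*2629 + 2343, 2629 = 1*2343 + 286, 2343 = 8*286 + 55, 286 = 5*55 + 11, 55 = 5*11).
11 divides 1199, so solutions exist.
Back-substituting, 64581*(271) + 15488*(-1130) = 11.
Scale by 1199/11 = 109: (x₀, y₀) = (29539, -123170).
General solution: x = 29539 + 1408t, y = -123170 - 5871t for integer t.
x ≥ 0: smallest is 29539 mod 1408 = 1379 (at t = -20), with y = -5750.

1379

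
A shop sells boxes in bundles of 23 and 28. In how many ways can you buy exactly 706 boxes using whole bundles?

Need nonnegative integers with 23j + 28k = 706.
gcd(23, 28) = 1, and 23·(11) + 28·(-9) = 1.
So (j₀, k₀) = (7766, -6354); general j = 7766 + 28t, k = -6354 - 23t.
j ≥ 0 ⇒ t ≥ -277; k ≥ 0 ⇒ t ≤ -277. That's 1 value of t.

1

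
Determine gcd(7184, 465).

1

gcd(7184, 465):
  7184 = 15·465 + 209
  465 = 2·209 + 47
  209 = 4·47 + 21
  47 = 2·21 + 5
  21 = 4·5 + 1
  5 = 5·1
so gcd(7184, 465) = 1.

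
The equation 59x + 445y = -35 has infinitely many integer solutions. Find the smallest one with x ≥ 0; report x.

gcd(445, 59) = 1  (445 = 7·59 + 32, 59 = 1·32 + 27, 32 = 1·27 + 5, 27 = 5·5 + 2, 5 = 2·2 + 1, 2 = 2·1).
1 divides -35, so solutions exist.
Back-substituting, 59·(-181) + 445·(24) = 1.
Scale by -35/1 = -35: (x₀, y₀) = (6335, -840).
General solution: x = 6335 + 445t, y = -840 - 59t for integer t.
x ≥ 0: smallest is 6335 mod 445 = 105 (at t = -14), with y = -14.

105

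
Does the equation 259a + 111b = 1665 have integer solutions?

yes

gcd(259, 111) = 37.
37 divides 1665, so integer solutions exist.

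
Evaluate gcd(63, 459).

gcd(459, 63) = 9  (459 = 7·63 + 18, 63 = 3·18 + 9, 18 = 2·9).

9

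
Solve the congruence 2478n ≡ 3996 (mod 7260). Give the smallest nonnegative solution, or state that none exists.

1112

gcd(7260, 2478):
  7260 = 2×2478 + 2304
  2478 = 1×2304 + 174
  2304 = 13×174 + 42
  174 = 4×42 + 6
  42 = 7×6
so gcd(7260, 2478) = 6.
6 divides 3996, so solutions exist.
Back-substitute for Bézout coefficients:
  6 = 174 - 4×42
  ... = 2478×(167) + 7260×(-57)
So 2478×(167) ≡ 6 (mod 7260); multiply by 666: n ≡ 111222 (mod 1210).
Smallest nonnegative: n = 111222 mod 1210 = 1112.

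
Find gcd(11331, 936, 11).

1

gcd(11331, 936) = 9.
gcd(9, 11) = 1.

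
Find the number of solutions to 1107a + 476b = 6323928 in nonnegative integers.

gcd(1107, 476) = 1  (1107 = 2·476 + 155, 476 = 3·155 + 11, 155 = 14·11 + 1, 11 = 11·1).
Back-substituting, 1107·(43) + 476·(-100) = 1.
Scale by 6323928: one solution is (271928904, -632392800). Reduce a mod 476: (100, 13053).
General: a = 100 + 476t, b = 13053 - 1107t.
a ≥ 0 ⇒ t ≥ 0; b ≥ 0 ⇒ t ≤ 11. So t ∈ [0, 11]: 12 solutions.

12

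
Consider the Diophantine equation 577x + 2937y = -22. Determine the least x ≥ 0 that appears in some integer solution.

341

gcd(2937, 577):
  2937 = 5×577 + 52
  577 = 11×52 + 5
  52 = 10×5 + 2
  5 = 2×2 + 1
  2 = 2×1
so gcd(2937, 577) = 1.
1 divides -22, so solutions exist.
Back-substitute for Bézout coefficients:
  1 = 5 - 2×2
  ... = 577×(1186) + 2937×(-233)
Scale by -22/1 = -22: (x₀, y₀) = (-26092, 5126).
General solution: x = -26092 + 2937t, y = 5126 - 577t for integer t.
x ≥ 0: smallest is -26092 mod 2937 = 341 (at t = 9), with y = -67.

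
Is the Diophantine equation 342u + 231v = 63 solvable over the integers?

gcd(342, 231) = 3  (342 = 1·231 + 111, 231 = 2·111 + 9, 111 = 12·9 + 3, 9 = 3·3).
3 divides 63, so integer solutions exist.

yes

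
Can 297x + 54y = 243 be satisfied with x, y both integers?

gcd(297, 54) = 27  (297 = 5×54 + 27, 54 = 2×27).
27 divides 243, so integer solutions exist.

yes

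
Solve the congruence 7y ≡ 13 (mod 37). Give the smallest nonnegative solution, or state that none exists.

23

gcd(37, 7) = 1  (37 = 5*7 + 2, 7 = 3*2 + 1, 2 = 2*1).
1 divides 13, so solutions exist.
Back-substituting, 7*(16) + 37*(-3) = 1.
So 7*(16) ≡ 1 (mod 37); multiply by 13: y ≡ 208 (mod 37).
Smallest nonnegative: y = 208 mod 37 = 23.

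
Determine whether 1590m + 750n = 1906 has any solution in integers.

no

gcd(1590, 750) = 30  (1590 = 2*750 + 90, 750 = 8*90 + 30, 90 = 3*30).
30 does not divide 1906 (remainder 16), so no integer solutions.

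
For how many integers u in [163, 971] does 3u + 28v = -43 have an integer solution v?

29

gcd(28, 3):
  28 = 9·3 + 1
  3 = 3·1
so gcd(28, 3) = 1.
Back-substitute for Bézout coefficients:
  1 = 28 - 9·3
  ... = 3·(-9) + 28·(1)
Scale by -43: particular solution (387, -43); reduce u mod 28: (23, -4).
General solution: u = 23 + 28t, v = -4 - 3t for integer t.
163 ≤ 23 + 28t ≤ 971 gives t ∈ [5, 33], which is 29 values.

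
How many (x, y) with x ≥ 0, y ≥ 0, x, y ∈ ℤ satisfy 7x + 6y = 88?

2

gcd(7, 6) = 1.
By Bézout, 7*(1) + 6*(-1) = 1.
One solution: (4, 10).
General: x = 4 + 6t, y = 10 - 7t.
x ≥ 0 ⇒ t ≥ 0; y ≥ 0 ⇒ t ≤ 1. So t ∈ [0, 1]: 2 solutions.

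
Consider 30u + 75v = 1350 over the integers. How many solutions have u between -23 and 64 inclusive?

17

gcd(75, 30) = 15  (75 = 2×30 + 15, 30 = 2×15).
Back-substituting, 30×(-2) + 75×(1) = 15.
Scale by 90: particular solution (-180, 90); reduce u mod 5: (0, 18).
General solution: u = 0 + 5t, v = 18 - 2t for integer t.
-23 ≤ 0 + 5t ≤ 64 gives t ∈ [-4, 12], which is 17 values.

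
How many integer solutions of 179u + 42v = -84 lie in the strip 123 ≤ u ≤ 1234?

gcd(179, 42):
  179 = 4×42 + 11
  42 = 3×11 + 9
  11 = 1×9 + 2
  9 = 4×2 + 1
  2 = 2×1
so gcd(179, 42) = 1.
Back-substitute for Bézout coefficients:
  1 = 9 - 4×2
  ... = 179×(-19) + 42×(81)
Scale by -84: particular solution (1596, -6804); reduce u mod 42: (0, -2).
General solution: u = 0 + 42t, v = -2 - 179t for integer t.
123 ≤ 0 + 42t ≤ 1234 gives t ∈ [3, 29], which is 27 values.

27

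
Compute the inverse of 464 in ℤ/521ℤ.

457

gcd(521, 464) = 1  (521 = 1·464 + 57, 464 = 8·57 + 8, 57 = 7·8 + 1, 8 = 8·1).
Back-substituting, 464·(-64) + 521·(57) = 1.
So 464·-64 ≡ 1 (mod 521), and -64 mod 521 = 457.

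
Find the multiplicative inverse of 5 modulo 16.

gcd(16, 5) = 1  (16 = 3·5 + 1, 5 = 5·1).
Back-substituting, 5·(-3) + 16·(1) = 1.
So 5·-3 ≡ 1 (mod 16), and -3 mod 16 = 13.

13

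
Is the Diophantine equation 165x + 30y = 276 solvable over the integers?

gcd(165, 30) = 15  (165 = 5×30 + 15, 30 = 2×15).
15 does not divide 276 (remainder 6), so no integer solutions.

no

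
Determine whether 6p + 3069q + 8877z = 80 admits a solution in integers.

no

gcd(3069, 6) = 3  (3069 = 511×6 + 3, 6 = 2×3).
gcd(3, 8877) = 3.
3 does not divide 80 (remainder 2), so no integer solutions.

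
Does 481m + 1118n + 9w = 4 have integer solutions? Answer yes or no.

gcd(1118, 481) = 13  (1118 = 2×481 + 156, 481 = 3×156 + 13, 156 = 12×13).
gcd(13, 9) = 1.
1 divides 4, so integer solutions exist.

yes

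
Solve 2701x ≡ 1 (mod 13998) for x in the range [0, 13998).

gcd(13998, 2701) = 1.
By Bézout, 2701·(-2669) + 13998·(515) = 1.
So 2701·-2669 ≡ 1 (mod 13998), and -2669 mod 13998 = 11329.

11329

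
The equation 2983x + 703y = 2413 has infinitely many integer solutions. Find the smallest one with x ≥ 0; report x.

10

gcd(2983, 703) = 19.
19 divides 2413, so solutions exist.
By Bézout, 2983×(-4) + 703×(17) = 19.
Scale by 2413/19 = 127: (x₀, y₀) = (-508, 2159).
General solution: x = -508 + 37t, y = 2159 - 157t for integer t.
x ≥ 0: smallest is -508 mod 37 = 10 (at t = 14), with y = -39.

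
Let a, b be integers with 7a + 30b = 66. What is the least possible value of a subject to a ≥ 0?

gcd(30, 7) = 1.
1 divides 66, so solutions exist.
By Bézout, 7·(13) + 30·(-3) = 1.
Scale by 66/1 = 66: (a₀, b₀) = (858, -198).
General solution: a = 858 + 30t, b = -198 - 7t for integer t.
a ≥ 0: smallest is 858 mod 30 = 18 (at t = -28), with b = -2.

18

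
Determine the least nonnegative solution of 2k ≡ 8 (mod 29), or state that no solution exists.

4

gcd(29, 2) = 1  (29 = 14·2 + 1, 2 = 2·1).
1 divides 8, so solutions exist.
Back-substituting, 2·(-14) + 29·(1) = 1.
So 2·(-14) ≡ 1 (mod 29); multiply by 8: k ≡ -112 (mod 29).
Smallest nonnegative: k = -112 mod 29 = 4.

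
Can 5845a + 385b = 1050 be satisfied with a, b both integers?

yes

gcd(5845, 385) = 35  (5845 = 15*385 + 70, 385 = 5*70 + 35, 70 = 2*35).
35 divides 1050, so integer solutions exist.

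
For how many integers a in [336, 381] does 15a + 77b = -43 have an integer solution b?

gcd(77, 15) = 1.
By Bézout, 15·(36) + 77·(-7) = 1.
Particular solution: (69, -14).
General solution: a = 69 + 77t, b = -14 - 15t for integer t.
336 ≤ 69 + 77t ≤ 381 gives t ∈ [4, 4], which is 1 value.

1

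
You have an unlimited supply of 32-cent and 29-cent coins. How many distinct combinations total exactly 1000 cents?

1

Need nonnegative integers with 32j + 29k = 1000.
gcd(32, 29) = 1, and 32·(10) + 29·(-11) = 1.
So (j₀, k₀) = (10000, -11000); general j = 10000 + 29t, k = -11000 - 32t.
j ≥ 0 ⇒ t ≥ -344; k ≥ 0 ⇒ t ≤ -344. That's 1 value of t.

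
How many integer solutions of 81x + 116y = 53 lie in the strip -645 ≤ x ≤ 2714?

29

gcd(116, 81) = 1.
By Bézout, 81*(53) + 116*(-37) = 1.
Particular solution: (25, -17).
General solution: x = 25 + 116t, y = -17 - 81t for integer t.
-645 ≤ 25 + 116t ≤ 2714 gives t ∈ [-5, 23], which is 29 values.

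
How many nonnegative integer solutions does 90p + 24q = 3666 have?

gcd(90, 24):
  90 = 3×24 + 18
  24 = 1×18 + 6
  18 = 3×6
so gcd(90, 24) = 6.
Back-substitute for Bézout coefficients:
  6 = 24 - 1×18
  ... = 90×(-1) + 24×(4)
Scale by 611: one solution is (-611, 2444). Reduce p mod 4: (1, 149).
General: p = 1 + 4t, q = 149 - 15t.
p ≥ 0 ⇒ t ≥ 0; q ≥ 0 ⇒ t ≤ 9. So t ∈ [0, 9]: 10 solutions.

10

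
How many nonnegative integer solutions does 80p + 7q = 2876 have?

gcd(80, 7) = 1  (80 = 11×7 + 3, 7 = 2×3 + 1, 3 = 3×1).
Back-substituting, 80×(-2) + 7×(23) = 1.
Scale by 2876: one solution is (-5752, 66148). Reduce p mod 7: (2, 388).
General: p = 2 + 7t, q = 388 - 80t.
p ≥ 0 ⇒ t ≥ 0; q ≥ 0 ⇒ t ≤ 4. So t ∈ [0, 4]: 5 solutions.

5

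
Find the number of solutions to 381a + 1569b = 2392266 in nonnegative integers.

12

gcd(1569, 381) = 3.
By Bézout, 381·(-70) + 1569·(17) = 3.
One solution: (250, 1464).
General: a = 250 + 523t, b = 1464 - 127t.
a ≥ 0 ⇒ t ≥ 0; b ≥ 0 ⇒ t ≤ 11. So t ∈ [0, 11]: 12 solutions.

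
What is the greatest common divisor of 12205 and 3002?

gcd(12205, 3002):
  12205 = 4×3002 + 197
  3002 = 15×197 + 47
  197 = 4×47 + 9
  47 = 5×9 + 2
  9 = 4×2 + 1
  2 = 2×1
so gcd(12205, 3002) = 1.

1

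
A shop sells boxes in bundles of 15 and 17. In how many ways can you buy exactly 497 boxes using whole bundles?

Need nonnegative integers with 15j + 17k = 497.
gcd(15, 17) = 1, and 15·(8) + 17·(-7) = 1.
So (j₀, k₀) = (3976, -3479); general j = 3976 + 17t, k = -3479 - 15t.
j ≥ 0 ⇒ t ≥ -233; k ≥ 0 ⇒ t ≤ -232. That's 2 values of t.

2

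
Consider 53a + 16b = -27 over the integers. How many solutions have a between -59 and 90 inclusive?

gcd(53, 16) = 1  (53 = 3·16 + 5, 16 = 3·5 + 1, 5 = 5·1).
Back-substituting, 53·(-3) + 16·(10) = 1.
Scale by -27: particular solution (81, -270); reduce a mod 16: (1, -5).
General solution: a = 1 + 16t, b = -5 - 53t for integer t.
-59 ≤ 1 + 16t ≤ 90 gives t ∈ [-3, 5], which is 9 values.

9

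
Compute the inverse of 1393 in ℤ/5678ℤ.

5303

gcd(5678, 1393):
  5678 = 4×1393 + 106
  1393 = 13×106 + 15
  106 = 7×15 + 1
  15 = 15×1
so gcd(5678, 1393) = 1.
Back-substitute for Bézout coefficients:
  1 = 106 - 7×15
  ... = 1393×(-375) + 5678×(92)
So 1393×-375 ≡ 1 (mod 5678), and -375 mod 5678 = 5303.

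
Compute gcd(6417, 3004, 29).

1

gcd(6417, 3004) = 1.
gcd(1, 29) = 1.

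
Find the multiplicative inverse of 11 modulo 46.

gcd(46, 11):
  46 = 4·11 + 2
  11 = 5·2 + 1
  2 = 2·1
so gcd(46, 11) = 1.
Back-substitute for Bézout coefficients:
  1 = 11 - 5·2
  ... = 11·(21) + 46·(-5)
So 11·21 ≡ 1 (mod 46), and 21 mod 46 = 21.

21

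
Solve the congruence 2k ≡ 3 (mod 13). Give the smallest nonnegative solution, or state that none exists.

8

gcd(13, 2):
  13 = 6*2 + 1
  2 = 2*1
so gcd(13, 2) = 1.
1 divides 3, so solutions exist.
Back-substitute for Bézout coefficients:
  1 = 13 - 6*2
  ... = 2*(-6) + 13*(1)
So 2*(-6) ≡ 1 (mod 13); multiply by 3: k ≡ -18 (mod 13).
Smallest nonnegative: k = -18 mod 13 = 8.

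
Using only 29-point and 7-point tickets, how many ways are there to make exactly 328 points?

Need nonnegative integers with 29j + 7k = 328.
gcd(29, 7) = 1, and 29·(1) + 7·(-4) = 1.
So (j₀, k₀) = (328, -1312); general j = 328 + 7t, k = -1312 - 29t.
j ≥ 0 ⇒ t ≥ -46; k ≥ 0 ⇒ t ≤ -46. That's 1 value of t.

1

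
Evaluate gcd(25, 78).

gcd(78, 25) = 1  (78 = 3×25 + 3, 25 = 8×3 + 1, 3 = 3×1).

1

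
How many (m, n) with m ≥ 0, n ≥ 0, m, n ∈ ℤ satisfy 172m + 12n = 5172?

11

gcd(172, 12) = 4  (172 = 14×12 + 4, 12 = 3×4).
Back-substituting, 172×(1) + 12×(-14) = 4.
Scale by 1293: one solution is (1293, -18102). Reduce m mod 3: (0, 431).
General: m = 0 + 3t, n = 431 - 43t.
m ≥ 0 ⇒ t ≥ 0; n ≥ 0 ⇒ t ≤ 10. So t ∈ [0, 10]: 11 solutions.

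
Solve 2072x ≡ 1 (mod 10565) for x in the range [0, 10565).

1443

gcd(10565, 2072):
  10565 = 5*2072 + 205
  2072 = 10*205 + 22
  205 = 9*22 + 7
  22 = 3*7 + 1
  7 = 7*1
so gcd(10565, 2072) = 1.
Back-substitute for Bézout coefficients:
  1 = 22 - 3*7
  ... = 2072*(1443) + 10565*(-283)
So 2072*1443 ≡ 1 (mod 10565), and 1443 mod 10565 = 1443.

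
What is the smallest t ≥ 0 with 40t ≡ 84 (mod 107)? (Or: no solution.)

gcd(107, 40) = 1  (107 = 2×40 + 27, 40 = 1×27 + 13, 27 = 2×13 + 1, 13 = 13×1).
1 divides 84, so solutions exist.
Back-substituting, 40×(-8) + 107×(3) = 1.
So 40×(-8) ≡ 1 (mod 107); multiply by 84: t ≡ -672 (mod 107).
Smallest nonnegative: t = -672 mod 107 = 77.

77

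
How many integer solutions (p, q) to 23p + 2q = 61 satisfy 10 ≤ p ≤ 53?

gcd(23, 2):
  23 = 11·2 + 1
  2 = 2·1
so gcd(23, 2) = 1.
Back-substitute for Bézout coefficients:
  1 = 23 - 11·2
  ... = 23·(1) + 2·(-11)
Scale by 61: particular solution (61, -671); reduce p mod 2: (1, 19).
General solution: p = 1 + 2t, q = 19 - 23t for integer t.
10 ≤ 1 + 2t ≤ 53 gives t ∈ [5, 26], which is 22 values.

22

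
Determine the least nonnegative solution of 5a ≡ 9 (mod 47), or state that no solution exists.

gcd(47, 5):
  47 = 9×5 + 2
  5 = 2×2 + 1
  2 = 2×1
so gcd(47, 5) = 1.
1 divides 9, so solutions exist.
Back-substitute for Bézout coefficients:
  1 = 5 - 2×2
  ... = 5×(19) + 47×(-2)
So 5×(19) ≡ 1 (mod 47); multiply by 9: a ≡ 171 (mod 47).
Smallest nonnegative: a = 171 mod 47 = 30.

30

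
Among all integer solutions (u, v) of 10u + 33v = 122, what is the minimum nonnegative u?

gcd(33, 10) = 1  (33 = 3×10 + 3, 10 = 3×3 + 1, 3 = 3×1).
1 divides 122, so solutions exist.
Back-substituting, 10×(10) + 33×(-3) = 1.
Scale by 122/1 = 122: (u₀, v₀) = (1220, -366).
General solution: u = 1220 + 33t, v = -366 - 10t for integer t.
u ≥ 0: smallest is 1220 mod 33 = 32 (at t = -36), with v = -6.

32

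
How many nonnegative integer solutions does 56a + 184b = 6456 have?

gcd(184, 56) = 8  (184 = 3*56 + 16, 56 = 3*16 + 8, 16 = 2*8).
Back-substituting, 56*(10) + 184*(-3) = 8.
Scale by 807: one solution is (8070, -2421). Reduce a mod 23: (20, 29).
General: a = 20 + 23t, b = 29 - 7t.
a ≥ 0 ⇒ t ≥ 0; b ≥ 0 ⇒ t ≤ 4. So t ∈ [0, 4]: 5 solutions.

5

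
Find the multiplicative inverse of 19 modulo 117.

37

gcd(117, 19) = 1  (117 = 6*19 + 3, 19 = 6*3 + 1, 3 = 3*1).
Back-substituting, 19*(37) + 117*(-6) = 1.
So 19*37 ≡ 1 (mod 117), and 37 mod 117 = 37.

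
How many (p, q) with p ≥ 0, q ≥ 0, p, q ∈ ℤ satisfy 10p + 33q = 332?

1

gcd(33, 10) = 1  (33 = 3·10 + 3, 10 = 3·3 + 1, 3 = 3·1).
Back-substituting, 10·(10) + 33·(-3) = 1.
Scale by 332: one solution is (3320, -996). Reduce p mod 33: (20, 4).
General: p = 20 + 33t, q = 4 - 10t.
p ≥ 0 ⇒ t ≥ 0; q ≥ 0 ⇒ t ≤ 0. So t ∈ [0, 0]: 1 solution.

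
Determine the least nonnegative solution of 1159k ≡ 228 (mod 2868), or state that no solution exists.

2304

gcd(2868, 1159) = 1.
1 divides 228, so solutions exist.
By Bézout, 1159*(-1361) + 2868*(550) = 1.
So 1159*(-1361) ≡ 1 (mod 2868); multiply by 228: k ≡ -310308 (mod 2868).
Smallest nonnegative: k = -310308 mod 2868 = 2304.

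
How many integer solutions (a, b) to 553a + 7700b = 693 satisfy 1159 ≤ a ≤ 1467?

gcd(7700, 553) = 7  (7700 = 13*553 + 511, 553 = 1*511 + 42, 511 = 12*42 + 7, 42 = 6*7).
Back-substituting, 553*(-181) + 7700*(13) = 7.
Scale by 99: particular solution (-17919, 1287); reduce a mod 1100: (781, -56).
General solution: a = 781 + 1100t, b = -56 - 79t for integer t.
1159 ≤ 781 + 1100t ≤ 1467 gives t ∈ [1, 0], which is 0 values.

0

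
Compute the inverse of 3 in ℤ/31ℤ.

21

gcd(31, 3):
  31 = 10·3 + 1
  3 = 3·1
so gcd(31, 3) = 1.
Back-substitute for Bézout coefficients:
  1 = 31 - 10·3
  ... = 3·(-10) + 31·(1)
So 3·-10 ≡ 1 (mod 31), and -10 mod 31 = 21.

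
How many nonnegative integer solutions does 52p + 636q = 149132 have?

gcd(636, 52) = 4  (636 = 12*52 + 12, 52 = 4*12 + 4, 12 = 3*4).
Back-substituting, 52*(49) + 636*(-4) = 4.
Scale by 37283: one solution is (1826867, -149132). Reduce p mod 159: (116, 225).
General: p = 116 + 159t, q = 225 - 13t.
p ≥ 0 ⇒ t ≥ 0; q ≥ 0 ⇒ t ≤ 17. So t ∈ [0, 17]: 18 solutions.

18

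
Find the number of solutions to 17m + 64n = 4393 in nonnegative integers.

4

gcd(64, 17):
  64 = 3·17 + 13
  17 = 1·13 + 4
  13 = 3·4 + 1
  4 = 4·1
so gcd(64, 17) = 1.
Back-substitute for Bézout coefficients:
  1 = 13 - 3·4
  ... = 17·(-15) + 64·(4)
Scale by 4393: one solution is (-65895, 17572). Reduce m mod 64: (25, 62).
General: m = 25 + 64t, n = 62 - 17t.
m ≥ 0 ⇒ t ≥ 0; n ≥ 0 ⇒ t ≤ 3. So t ∈ [0, 3]: 4 solutions.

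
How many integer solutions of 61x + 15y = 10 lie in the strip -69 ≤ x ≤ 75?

10

gcd(61, 15):
  61 = 4×15 + 1
  15 = 15×1
so gcd(61, 15) = 1.
Back-substitute for Bézout coefficients:
  1 = 61 - 4×15
  ... = 61×(1) + 15×(-4)
Scale by 10: particular solution (10, -40); reduce x mod 15: (10, -40).
General solution: x = 10 + 15t, y = -40 - 61t for integer t.
-69 ≤ 10 + 15t ≤ 75 gives t ∈ [-5, 4], which is 10 values.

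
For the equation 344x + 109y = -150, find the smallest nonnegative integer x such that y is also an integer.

4

gcd(344, 109):
  344 = 3*109 + 17
  109 = 6*17 + 7
  17 = 2*7 + 3
  7 = 2*3 + 1
  3 = 3*1
so gcd(344, 109) = 1.
1 divides -150, so solutions exist.
Back-substitute for Bézout coefficients:
  1 = 7 - 2*3
  ... = 344*(-32) + 109*(101)
Scale by -150/1 = -150: (x₀, y₀) = (4800, -15150).
General solution: x = 4800 + 109t, y = -15150 - 344t for integer t.
x ≥ 0: smallest is 4800 mod 109 = 4 (at t = -44), with y = -14.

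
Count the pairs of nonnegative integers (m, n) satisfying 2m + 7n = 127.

gcd(7, 2):
  7 = 3×2 + 1
  2 = 2×1
so gcd(7, 2) = 1.
Back-substitute for Bézout coefficients:
  1 = 7 - 3×2
  ... = 2×(-3) + 7×(1)
Scale by 127: one solution is (-381, 127). Reduce m mod 7: (4, 17).
General: m = 4 + 7t, n = 17 - 2t.
m ≥ 0 ⇒ t ≥ 0; n ≥ 0 ⇒ t ≤ 8. So t ∈ [0, 8]: 9 solutions.

9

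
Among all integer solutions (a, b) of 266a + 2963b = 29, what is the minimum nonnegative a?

gcd(2963, 266) = 1.
1 divides 29, so solutions exist.
By Bézout, 266×(1281) + 2963×(-115) = 1.
Scale by 29/1 = 29: (a₀, b₀) = (37149, -3335).
General solution: a = 37149 + 2963t, b = -3335 - 266t for integer t.
a ≥ 0: smallest is 37149 mod 2963 = 1593 (at t = -12), with b = -143.

1593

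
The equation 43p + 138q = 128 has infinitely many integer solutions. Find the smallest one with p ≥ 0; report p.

gcd(138, 43) = 1.
1 divides 128, so solutions exist.
By Bézout, 43*(61) + 138*(-19) = 1.
Scale by 128/1 = 128: (p₀, q₀) = (7808, -2432).
General solution: p = 7808 + 138t, q = -2432 - 43t for integer t.
p ≥ 0: smallest is 7808 mod 138 = 80 (at t = -56), with q = -24.

80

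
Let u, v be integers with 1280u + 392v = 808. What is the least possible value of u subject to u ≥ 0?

gcd(1280, 392):
  1280 = 3*392 + 104
  392 = 3*104 + 80
  104 = 1*80 + 24
  80 = 3*24 + 8
  24 = 3*8
so gcd(1280, 392) = 8.
8 divides 808, so solutions exist.
Back-substitute for Bézout coefficients:
  8 = 80 - 3*24
  ... = 1280*(-15) + 392*(49)
Scale by 808/8 = 101: (u₀, v₀) = (-1515, 4949).
General solution: u = -1515 + 49t, v = 4949 - 160t for integer t.
u ≥ 0: smallest is -1515 mod 49 = 4 (at t = 31), with v = -11.

4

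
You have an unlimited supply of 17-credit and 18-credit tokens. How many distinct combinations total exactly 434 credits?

Need nonnegative integers with 17j + 18k = 434.
gcd(17, 18) = 1, and 17·(-1) + 18·(1) = 1.
So (j₀, k₀) = (-434, 434); general j = -434 + 18t, k = 434 - 17t.
j ≥ 0 ⇒ t ≥ 25; k ≥ 0 ⇒ t ≤ 25. That's 1 value of t.

1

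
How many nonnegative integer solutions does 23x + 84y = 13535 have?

gcd(84, 23) = 1.
By Bézout, 23×(11) + 84×(-3) = 1.
One solution: (37, 151).
General: x = 37 + 84t, y = 151 - 23t.
x ≥ 0 ⇒ t ≥ 0; y ≥ 0 ⇒ t ≤ 6. So t ∈ [0, 6]: 7 solutions.

7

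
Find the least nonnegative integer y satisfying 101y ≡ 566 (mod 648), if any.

gcd(648, 101):
  648 = 6×101 + 42
  101 = 2×42 + 17
  42 = 2×17 + 8
  17 = 2×8 + 1
  8 = 8×1
so gcd(648, 101) = 1.
1 divides 566, so solutions exist.
Back-substitute for Bézout coefficients:
  1 = 17 - 2×8
  ... = 101×(77) + 648×(-12)
So 101×(77) ≡ 1 (mod 648); multiply by 566: y ≡ 43582 (mod 648).
Smallest nonnegative: y = 43582 mod 648 = 166.

166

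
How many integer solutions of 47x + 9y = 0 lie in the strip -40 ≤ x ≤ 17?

6

gcd(47, 9) = 1  (47 = 5·9 + 2, 9 = 4·2 + 1, 2 = 2·1).
Back-substituting, 47·(-4) + 9·(21) = 1.
Scale by 0: particular solution (0, 0); reduce x mod 9: (0, 0).
General solution: x = 0 + 9t, y = 0 - 47t for integer t.
-40 ≤ 0 + 9t ≤ 17 gives t ∈ [-4, 1], which is 6 values.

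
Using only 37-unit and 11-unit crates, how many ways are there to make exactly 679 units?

2

Need nonnegative integers with 37j + 11k = 679.
gcd(37, 11) = 1, and 37·(3) + 11·(-10) = 1.
So (j₀, k₀) = (2037, -6790); general j = 2037 + 11t, k = -6790 - 37t.
j ≥ 0 ⇒ t ≥ -185; k ≥ 0 ⇒ t ≤ -184. That's 2 values of t.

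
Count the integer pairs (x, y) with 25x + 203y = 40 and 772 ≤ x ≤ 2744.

10

gcd(203, 25) = 1.
By Bézout, 25×(65) + 203×(-8) = 1.
Particular solution: (164, -20).
General solution: x = 164 + 203t, y = -20 - 25t for integer t.
772 ≤ 164 + 203t ≤ 2744 gives t ∈ [3, 12], which is 10 values.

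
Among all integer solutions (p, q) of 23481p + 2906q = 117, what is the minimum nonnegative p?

225

gcd(23481, 2906):
  23481 = 8·2906 + 233
  2906 = 12·233 + 110
  233 = 2·110 + 13
  110 = 8·13 + 6
  13 = 2·6 + 1
  6 = 6·1
so gcd(23481, 2906) = 1.
1 divides 117, so solutions exist.
Back-substitute for Bézout coefficients:
  1 = 13 - 2·6
  ... = 23481·(449) + 2906·(-3628)
Scale by 117/1 = 117: (p₀, q₀) = (52533, -424476).
General solution: p = 52533 + 2906t, q = -424476 - 23481t for integer t.
p ≥ 0: smallest is 52533 mod 2906 = 225 (at t = -18), with q = -1818.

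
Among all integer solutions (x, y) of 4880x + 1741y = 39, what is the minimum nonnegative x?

gcd(4880, 1741):
  4880 = 2×1741 + 1398
  1741 = 1×1398 + 343
  1398 = 4×343 + 26
  343 = 13×26 + 5
  26 = 5×5 + 1
  5 = 5×1
so gcd(4880, 1741) = 1.
1 divides 39, so solutions exist.
Back-substitute for Bézout coefficients:
  1 = 26 - 5×5
  ... = 4880×(335) + 1741×(-939)
Scale by 39/1 = 39: (x₀, y₀) = (13065, -36621).
General solution: x = 13065 + 1741t, y = -36621 - 4880t for integer t.
x ≥ 0: smallest is 13065 mod 1741 = 878 (at t = -7), with y = -2461.

878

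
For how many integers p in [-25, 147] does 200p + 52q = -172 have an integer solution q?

gcd(200, 52) = 4  (200 = 3*52 + 44, 52 = 1*44 + 8, 44 = 5*8 + 4, 8 = 2*4).
Back-substituting, 200*(6) + 52*(-23) = 4.
Scale by -43: particular solution (-258, 989); reduce p mod 13: (2, -11).
General solution: p = 2 + 13t, q = -11 - 50t for integer t.
-25 ≤ 2 + 13t ≤ 147 gives t ∈ [-2, 11], which is 14 values.

14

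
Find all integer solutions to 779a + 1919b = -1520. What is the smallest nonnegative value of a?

35

gcd(1919, 779):
  1919 = 2·779 + 361
  779 = 2·361 + 57
  361 = 6·57 + 19
  57 = 3·19
so gcd(1919, 779) = 19.
19 divides -1520, so solutions exist.
Back-substitute for Bézout coefficients:
  19 = 361 - 6·57
  ... = 779·(-32) + 1919·(13)
Scale by -1520/19 = -80: (a₀, b₀) = (2560, -1040).
General solution: a = 2560 + 101t, b = -1040 - 41t for integer t.
a ≥ 0: smallest is 2560 mod 101 = 35 (at t = -25), with b = -15.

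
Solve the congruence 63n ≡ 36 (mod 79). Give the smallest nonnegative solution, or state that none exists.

gcd(79, 63) = 1.
1 divides 36, so solutions exist.
By Bézout, 63·(-5) + 79·(4) = 1.
So 63·(-5) ≡ 1 (mod 79); multiply by 36: n ≡ -180 (mod 79).
Smallest nonnegative: n = -180 mod 79 = 57.

57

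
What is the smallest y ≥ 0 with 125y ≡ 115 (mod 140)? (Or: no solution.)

11

gcd(140, 125) = 5  (140 = 1*125 + 15, 125 = 8*15 + 5, 15 = 3*5).
5 divides 115, so solutions exist.
Back-substituting, 125*(9) + 140*(-8) = 5.
So 125*(9) ≡ 5 (mod 140); multiply by 23: y ≡ 207 (mod 28).
Smallest nonnegative: y = 207 mod 28 = 11.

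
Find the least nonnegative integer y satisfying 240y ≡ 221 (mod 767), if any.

247

gcd(767, 240):
  767 = 3×240 + 47
  240 = 5×47 + 5
  47 = 9×5 + 2
  5 = 2×2 + 1
  2 = 2×1
so gcd(767, 240) = 1.
1 divides 221, so solutions exist.
Back-substitute for Bézout coefficients:
  1 = 5 - 2×2
  ... = 240×(310) + 767×(-97)
So 240×(310) ≡ 1 (mod 767); multiply by 221: y ≡ 68510 (mod 767).
Smallest nonnegative: y = 68510 mod 767 = 247.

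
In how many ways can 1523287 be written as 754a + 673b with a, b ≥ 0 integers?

3

gcd(754, 673) = 1  (754 = 1×673 + 81, 673 = 8×81 + 25, 81 = 3×25 + 6, 25 = 4×6 + 1, 6 = 6×1).
Back-substituting, 754×(-108) + 673×(121) = 1.
Scale by 1523287: one solution is (-164514996, 184317727). Reduce a mod 673: (527, 1673).
General: a = 527 + 673t, b = 1673 - 754t.
a ≥ 0 ⇒ t ≥ 0; b ≥ 0 ⇒ t ≤ 2. So t ∈ [0, 2]: 3 solutions.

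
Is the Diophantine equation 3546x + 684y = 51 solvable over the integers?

gcd(3546, 684) = 18  (3546 = 5*684 + 126, 684 = 5*126 + 54, 126 = 2*54 + 18, 54 = 3*18).
18 does not divide 51 (remainder 15), so no integer solutions.

no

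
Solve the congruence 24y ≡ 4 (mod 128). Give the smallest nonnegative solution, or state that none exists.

gcd(128, 24) = 8  (128 = 5×24 + 8, 24 = 3×8).
8 does not divide 4, so the congruence has no solution.

no solution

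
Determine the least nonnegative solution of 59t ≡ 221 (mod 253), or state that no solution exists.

gcd(253, 59) = 1  (253 = 4×59 + 17, 59 = 3×17 + 8, 17 = 2×8 + 1, 8 = 8×1).
1 divides 221, so solutions exist.
Back-substituting, 59×(-30) + 253×(7) = 1.
So 59×(-30) ≡ 1 (mod 253); multiply by 221: t ≡ -6630 (mod 253).
Smallest nonnegative: t = -6630 mod 253 = 201.

201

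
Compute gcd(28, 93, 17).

gcd(93, 28) = 1  (93 = 3·28 + 9, 28 = 3·9 + 1, 9 = 9·1).
gcd(1, 17) = 1.

1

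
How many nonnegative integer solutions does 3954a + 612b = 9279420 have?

gcd(3954, 612) = 6  (3954 = 6*612 + 282, 612 = 2*282 + 48, 282 = 5*48 + 42, 48 = 1*42 + 6, 42 = 7*6).
Back-substituting, 3954*(-13) + 612*(84) = 6.
Scale by 1546570: one solution is (-20105410, 129911880). Reduce a mod 102: (14, 15072).
General: a = 14 + 102t, b = 15072 - 659t.
a ≥ 0 ⇒ t ≥ 0; b ≥ 0 ⇒ t ≤ 22. So t ∈ [0, 22]: 23 solutions.

23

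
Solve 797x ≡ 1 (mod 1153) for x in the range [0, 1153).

936

gcd(1153, 797):
  1153 = 1·797 + 356
  797 = 2·356 + 85
  356 = 4·85 + 16
  85 = 5·16 + 5
  16 = 3·5 + 1
  5 = 5·1
so gcd(1153, 797) = 1.
Back-substitute for Bézout coefficients:
  1 = 16 - 3·5
  ... = 797·(-217) + 1153·(150)
So 797·-217 ≡ 1 (mod 1153), and -217 mod 1153 = 936.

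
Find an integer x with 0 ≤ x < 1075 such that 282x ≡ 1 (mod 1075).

568

gcd(1075, 282) = 1.
By Bézout, 282×(-507) + 1075×(133) = 1.
So 282×-507 ≡ 1 (mod 1075), and -507 mod 1075 = 568.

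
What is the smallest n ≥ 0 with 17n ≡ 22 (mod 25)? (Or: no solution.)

gcd(25, 17):
  25 = 1×17 + 8
  17 = 2×8 + 1
  8 = 8×1
so gcd(25, 17) = 1.
1 divides 22, so solutions exist.
Back-substitute for Bézout coefficients:
  1 = 17 - 2×8
  ... = 17×(3) + 25×(-2)
So 17×(3) ≡ 1 (mod 25); multiply by 22: n ≡ 66 (mod 25).
Smallest nonnegative: n = 66 mod 25 = 16.

16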